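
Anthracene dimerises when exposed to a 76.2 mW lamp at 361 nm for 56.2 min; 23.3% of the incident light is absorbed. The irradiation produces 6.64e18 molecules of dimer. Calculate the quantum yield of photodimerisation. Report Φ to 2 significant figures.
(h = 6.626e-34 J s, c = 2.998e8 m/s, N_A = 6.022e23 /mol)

Φ = 0.061

Product: 6.64e18 / 6.022e23 = 1.103e-5 mol.
Photon energy at 361 nm: hc/λ = (6.626e-34)(2.998e8)/(361e-9) = 5.503e-19 J.
Energy delivered: (76.2 mW)(3372 s) = 256.9 J.
Photons incident: 256.9 / 5.503e-19 = 4.668e20, i.e. 4.668e20/6.022e23 = 7.752e-4 mol.
Photons absorbed: 0.233 × 7.752e-4 = 1.806e-4 mol.
Φ = 1.103e-5 mol / 1.806e-4 mol photons = 0.061.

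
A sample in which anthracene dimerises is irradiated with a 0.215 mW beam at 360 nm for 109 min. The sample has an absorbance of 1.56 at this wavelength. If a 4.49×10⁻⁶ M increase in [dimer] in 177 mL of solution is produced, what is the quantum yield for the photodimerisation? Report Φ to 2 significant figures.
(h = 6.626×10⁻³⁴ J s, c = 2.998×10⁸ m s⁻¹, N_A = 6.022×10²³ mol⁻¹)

Φ = 0.19

Product: (4.49×10⁻⁶ M)(0.177 L) = 7.947×10⁻⁷ mol.
Photon energy at 360 nm: hc/λ = (6.626×10⁻³⁴)(2.998×10⁸)/(360×10⁻⁹) = 5.518×10⁻¹⁹ J.
Energy delivered: (0.215 mW)(6540 s) = 1.406 J.
Photons incident: 1.406 / 5.518×10⁻¹⁹ = 2.548×10¹⁸, i.e. 2.548×10¹⁸/6.022×10²³ = 4.231×10⁻⁶ mol.
Fraction absorbed: 1 − 10^(−1.56) = 0.9725.
Photons absorbed: 0.9725 × 4.231×10⁻⁶ = 4.115×10⁻⁶ mol.
Φ = 7.947×10⁻⁷ mol / 4.115×10⁻⁶ mol photons = 0.19.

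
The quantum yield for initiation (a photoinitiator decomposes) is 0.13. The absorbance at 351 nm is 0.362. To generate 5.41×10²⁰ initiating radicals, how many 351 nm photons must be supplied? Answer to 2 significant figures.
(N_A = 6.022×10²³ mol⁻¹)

Product: 5.41×10²⁰ / 6.022×10²³ = 8.984×10⁻⁴ mol.
Photons that must be absorbed: 8.984×10⁻⁴ / 0.13 = 0.006911 mol.
Fraction absorbed: 1 − 10^(−0.362) = 0.5655.
Incident photons needed: 0.006911 / 0.5655 = 0.01222 mol.
Photon count: 0.01222 × 6.022×10²³ = 7.4×10²¹.

7.4×10²¹ photons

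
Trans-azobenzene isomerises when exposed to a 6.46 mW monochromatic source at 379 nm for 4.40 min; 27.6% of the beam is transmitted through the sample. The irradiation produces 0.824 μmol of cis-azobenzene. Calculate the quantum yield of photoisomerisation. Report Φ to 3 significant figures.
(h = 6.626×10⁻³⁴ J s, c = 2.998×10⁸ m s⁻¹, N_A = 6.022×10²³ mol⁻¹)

Product: 0.824 μmol = 8.24×10⁻⁷ mol.
Photon energy at 379 nm: hc/λ = (6.626×10⁻³⁴)(2.998×10⁸)/(379×10⁻⁹) = 5.241×10⁻¹⁹ J.
Energy delivered: (6.46 mW)(264 s) = 1.705 J.
Photons incident: 1.705 / 5.241×10⁻¹⁹ = 3.253×10¹⁸, i.e. 3.253×10¹⁸/6.022×10²³ = 5.402×10⁻⁶ mol.
Fraction absorbed: 1 − 27.6/100 = 0.7240.
Photons absorbed: 0.7240 × 5.402×10⁻⁶ = 3.911×10⁻⁶ mol.
Φ = 8.24×10⁻⁷ mol / 3.911×10⁻⁶ mol photons = 0.211.

Φ = 0.211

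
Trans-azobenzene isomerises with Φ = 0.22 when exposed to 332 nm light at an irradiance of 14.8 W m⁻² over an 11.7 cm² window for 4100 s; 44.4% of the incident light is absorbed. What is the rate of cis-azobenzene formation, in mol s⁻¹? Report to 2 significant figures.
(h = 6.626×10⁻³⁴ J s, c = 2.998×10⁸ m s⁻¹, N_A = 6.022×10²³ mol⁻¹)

Photon energy at 332 nm: hc/λ = (6.626×10⁻³⁴)(2.998×10⁸)/(332×10⁻⁹) = 5.983×10⁻¹⁹ J.
Energy delivered: (14.8 W m⁻²)(11.7×10⁻⁴ m²)(4100 s) = 71.00 J.
Photons incident: 71.00 / 5.983×10⁻¹⁹ = 1.187×10²⁰, i.e. 1.187×10²⁰/6.022×10²³ = 1.971×10⁻⁴ mol.
Photons absorbed: 0.444 × 1.971×10⁻⁴ = 8.751×10⁻⁵ mol.
Product formed: 0.22 × 8.751×10⁻⁵ = 1.925×10⁻⁵ mol.
Rate: 1.925×10⁻⁵ / 4100 s = 4.7×10⁻⁹ mol s⁻¹.

4.7×10⁻⁹ mol s⁻¹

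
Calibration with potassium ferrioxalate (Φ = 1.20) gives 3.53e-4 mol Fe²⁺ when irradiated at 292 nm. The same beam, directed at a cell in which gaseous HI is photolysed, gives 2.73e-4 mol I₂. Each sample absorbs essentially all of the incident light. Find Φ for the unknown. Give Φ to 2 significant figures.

Photons absorbed by the actinometer: 3.53e-4 / 1.20 = 2.942e-4 mol.
Φ(unknown) = 2.73e-4 / 2.942e-4 = 0.93.

Φ = 0.93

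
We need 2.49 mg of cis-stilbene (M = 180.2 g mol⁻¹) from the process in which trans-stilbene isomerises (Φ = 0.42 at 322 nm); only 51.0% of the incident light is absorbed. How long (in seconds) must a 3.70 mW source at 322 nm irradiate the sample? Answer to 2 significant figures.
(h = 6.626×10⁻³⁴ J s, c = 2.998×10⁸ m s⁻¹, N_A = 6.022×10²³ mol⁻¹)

t ≈ 6500 s

Product: 2.49 mg / 180.2 g mol⁻¹ = 1.382×10⁻⁵ mol.
Photons that must be absorbed: 1.382×10⁻⁵ / 0.42 = 3.290×10⁻⁵ mol.
Incident photons needed: 3.290×10⁻⁵ / 0.510 = 6.451×10⁻⁵ mol.
Photon energy: hc/λ = 6.169×10⁻¹⁹ J; per mole, 3.715×10⁵ J mol⁻¹.
Energy required: 6.451×10⁻⁵ × 3.715×10⁵ = 23.97 J.
Time: 23.97 J / 0.0037 W = 6500 s.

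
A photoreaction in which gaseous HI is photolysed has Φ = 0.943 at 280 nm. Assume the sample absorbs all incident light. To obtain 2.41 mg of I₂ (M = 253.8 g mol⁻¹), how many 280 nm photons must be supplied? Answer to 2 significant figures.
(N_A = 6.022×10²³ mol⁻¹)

Product: 2.41 mg / 253.8 g mol⁻¹ = 9.496×10⁻⁶ mol.
Photons that must be absorbed: 9.496×10⁻⁶ / 0.943 = 1.007×10⁻⁵ mol.
Photon count: 1.007×10⁻⁵ × 6.022×10²³ = 6.1×10¹⁸.

6.1×10¹⁸ photons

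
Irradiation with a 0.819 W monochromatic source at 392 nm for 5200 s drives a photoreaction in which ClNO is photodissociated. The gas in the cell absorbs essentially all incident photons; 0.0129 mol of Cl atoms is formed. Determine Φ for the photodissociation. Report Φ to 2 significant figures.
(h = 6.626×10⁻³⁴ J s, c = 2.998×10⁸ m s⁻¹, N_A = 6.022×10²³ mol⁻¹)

Photon energy at 392 nm: hc/λ = (6.626×10⁻³⁴)(2.998×10⁸)/(392×10⁻⁹) = 5.068×10⁻¹⁹ J.
Energy delivered: (0.819 W)(5200 s) = 4259 J.
Photons incident: 4259 / 5.068×10⁻¹⁹ = 8.404×10²¹, i.e. 8.404×10²¹/6.022×10²³ = 0.01396 mol.
Φ = 0.0129 mol / 0.01396 mol photons = 0.92.

Φ = 0.92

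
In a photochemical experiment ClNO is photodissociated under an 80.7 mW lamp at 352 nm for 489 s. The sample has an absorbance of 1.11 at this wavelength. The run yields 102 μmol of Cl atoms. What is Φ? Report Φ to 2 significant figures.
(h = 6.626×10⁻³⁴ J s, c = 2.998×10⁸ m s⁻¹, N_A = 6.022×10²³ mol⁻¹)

Product: 102 μmol = 1.02×10⁻⁴ mol.
Photon energy at 352 nm: hc/λ = (6.626×10⁻³⁴)(2.998×10⁸)/(352×10⁻⁹) = 5.643×10⁻¹⁹ J.
Energy delivered: (80.7 mW)(489 s) = 39.46 J.
Photons incident: 39.46 / 5.643×10⁻¹⁹ = 6.993×10¹⁹, i.e. 6.993×10¹⁹/6.022×10²³ = 1.161×10⁻⁴ mol.
Fraction absorbed: 1 − 10^(−1.11) = 0.9224.
Photons absorbed: 0.9224 × 1.161×10⁻⁴ = 1.071×10⁻⁴ mol.
Φ = 1.02×10⁻⁴ mol / 1.071×10⁻⁴ mol photons = 0.95.

Φ = 0.95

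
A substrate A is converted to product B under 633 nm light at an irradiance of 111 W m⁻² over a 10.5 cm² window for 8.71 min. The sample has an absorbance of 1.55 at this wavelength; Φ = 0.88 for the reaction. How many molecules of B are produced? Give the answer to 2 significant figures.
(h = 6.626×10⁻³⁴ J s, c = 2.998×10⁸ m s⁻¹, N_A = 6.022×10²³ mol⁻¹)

Photon energy at 633 nm: hc/λ = (6.626×10⁻³⁴)(2.998×10⁸)/(633×10⁻⁹) = 3.138×10⁻¹⁹ J.
Energy delivered: (111 W m⁻²)(10.5×10⁻⁴ m²)(522.6 s) = 60.91 J.
Photons incident: 60.91 / 3.138×10⁻¹⁹ = 1.941×10²⁰, i.e. 1.941×10²⁰/6.022×10²³ = 3.223×10⁻⁴ mol.
Fraction absorbed: 1 − 10^(−1.55) = 0.9718.
Photons absorbed: 0.9718 × 3.223×10⁻⁴ = 3.132×10⁻⁴ mol.
Product: Φ × n_abs = 0.88 × 3.132×10⁻⁴ = 2.756×10⁻⁴ mol.
As a count: 2.756×10⁻⁴ × 6.022×10²³ = 1.7×10²⁰.

1.7×10²⁰ molecules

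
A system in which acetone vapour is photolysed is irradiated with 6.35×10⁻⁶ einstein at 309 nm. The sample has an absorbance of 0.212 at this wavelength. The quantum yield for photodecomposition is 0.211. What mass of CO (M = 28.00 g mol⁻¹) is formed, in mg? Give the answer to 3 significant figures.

0.0145 mg

Fraction absorbed: 1 − 10^(−0.212) = 0.3862.
Photons absorbed: 0.3862 × 6.35×10⁻⁶ = 2.452×10⁻⁶ mol.
Product: Φ × n_abs = 0.211 × 2.452×10⁻⁶ = 5.174×10⁻⁷ mol.
Mass: 5.174×10⁻⁷ × 28.00 = 1.449×10⁻⁵ g = 0.0145 mg.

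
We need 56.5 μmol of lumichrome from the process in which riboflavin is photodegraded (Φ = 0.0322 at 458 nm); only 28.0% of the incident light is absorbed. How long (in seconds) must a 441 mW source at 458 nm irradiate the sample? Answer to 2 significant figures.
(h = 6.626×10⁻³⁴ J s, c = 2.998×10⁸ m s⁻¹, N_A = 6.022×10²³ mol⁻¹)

t ≈ 3700 s

Product: 56.5 μmol = 5.65×10⁻⁵ mol.
Photons that must be absorbed: 5.65×10⁻⁵ / 0.0322 = 0.001755 mol.
Incident photons needed: 0.001755 / 0.280 = 0.006268 mol.
Photon energy: hc/λ = 4.337×10⁻¹⁹ J; per mole, 2.612×10⁵ J mol⁻¹.
Energy required: 0.006268 × 2.612×10⁵ = 1637 J.
Time: 1637 J / 0.441 W = 3700 s.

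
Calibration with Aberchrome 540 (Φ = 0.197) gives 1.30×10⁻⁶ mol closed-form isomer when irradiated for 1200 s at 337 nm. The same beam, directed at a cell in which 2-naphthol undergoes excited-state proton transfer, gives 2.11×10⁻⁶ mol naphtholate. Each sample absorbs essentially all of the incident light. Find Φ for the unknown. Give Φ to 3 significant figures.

Photons absorbed by the actinometer: 1.30×10⁻⁶ / 0.197 = 6.599×10⁻⁶ mol.
Φ(unknown) = 2.11×10⁻⁶ / 6.599×10⁻⁶ = 0.320.

Φ = 0.320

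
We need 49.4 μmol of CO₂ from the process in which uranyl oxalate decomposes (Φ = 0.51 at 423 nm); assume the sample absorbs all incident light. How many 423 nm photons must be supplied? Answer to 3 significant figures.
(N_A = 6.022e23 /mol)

5.83e19 photons

Product: 49.4 μmol = 4.94e-5 mol.
Photons that must be absorbed: 4.94e-5 / 0.51 = 9.686e-5 mol.
Photon count: 9.686e-5 × 6.022e23 = 5.83e19.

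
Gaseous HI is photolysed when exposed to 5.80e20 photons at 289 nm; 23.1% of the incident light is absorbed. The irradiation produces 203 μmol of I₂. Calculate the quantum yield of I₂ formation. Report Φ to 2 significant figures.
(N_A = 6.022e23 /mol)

Product: 203 μmol = 2.03e-4 mol.
Moles of photons: 5.80e20 / 6.022e23 = 9.631e-4 mol.
Photons absorbed: 0.231 × 9.631e-4 = 2.225e-4 mol.
Φ = 2.03e-4 mol / 2.225e-4 mol photons = 0.91.

Φ = 0.91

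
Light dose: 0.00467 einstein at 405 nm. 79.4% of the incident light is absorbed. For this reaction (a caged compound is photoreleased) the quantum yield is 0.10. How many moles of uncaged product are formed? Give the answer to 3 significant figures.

Photons absorbed: 0.794 × 0.00467 = 0.003708 mol.
Product: Φ × n_abs = 0.10 × 0.003708 = 3.708×10⁻⁴ mol.

3.71×10⁻⁴ mol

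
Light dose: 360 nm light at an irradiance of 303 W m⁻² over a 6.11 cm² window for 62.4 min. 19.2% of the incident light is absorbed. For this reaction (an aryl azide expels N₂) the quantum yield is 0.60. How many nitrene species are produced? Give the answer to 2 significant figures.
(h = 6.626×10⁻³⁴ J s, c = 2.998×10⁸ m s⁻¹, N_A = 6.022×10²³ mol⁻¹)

1.4×10²⁰ species

Photon energy at 360 nm: hc/λ = (6.626×10⁻³⁴)(2.998×10⁸)/(360×10⁻⁹) = 5.518×10⁻¹⁹ J.
Energy delivered: (303 W m⁻²)(6.11×10⁻⁴ m²)(3744 s) = 693.1 J.
Photons incident: 693.1 / 5.518×10⁻¹⁹ = 1.256×10²¹, i.e. 1.256×10²¹/6.022×10²³ = 0.002086 mol.
Photons absorbed: 0.192 × 0.002086 = 4.005×10⁻⁴ mol.
Product: Φ × n_abs = 0.60 × 4.005×10⁻⁴ = 2.403×10⁻⁴ mol.
As a count: 2.403×10⁻⁴ × 6.022×10²³ = 1.4×10²⁰.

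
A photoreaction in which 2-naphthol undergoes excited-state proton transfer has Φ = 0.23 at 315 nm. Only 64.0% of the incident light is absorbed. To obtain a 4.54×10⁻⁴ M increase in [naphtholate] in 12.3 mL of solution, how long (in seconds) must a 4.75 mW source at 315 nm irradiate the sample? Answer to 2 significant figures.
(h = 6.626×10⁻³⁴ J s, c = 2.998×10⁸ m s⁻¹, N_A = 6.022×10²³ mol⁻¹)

t ≈ 3000 s

Product: (4.54×10⁻⁴ M)(0.0123 L) = 5.584×10⁻⁶ mol.
Photons that must be absorbed: 5.584×10⁻⁶ / 0.23 = 2.428×10⁻⁵ mol.
Incident photons needed: 2.428×10⁻⁵ / 0.640 = 3.794×10⁻⁵ mol.
Photon energy: hc/λ = 6.306×10⁻¹⁹ J; per mole, 3.797×10⁵ J mol⁻¹.
Energy required: 3.794×10⁻⁵ × 3.797×10⁵ = 14.41 J.
Time: 14.41 J / 0.00475 W = 3000 s.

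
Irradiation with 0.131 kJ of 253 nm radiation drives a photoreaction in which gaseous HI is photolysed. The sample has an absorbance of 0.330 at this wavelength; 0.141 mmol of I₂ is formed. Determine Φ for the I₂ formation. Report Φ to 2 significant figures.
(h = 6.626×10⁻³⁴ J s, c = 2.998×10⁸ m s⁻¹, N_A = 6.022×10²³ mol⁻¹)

Product: 0.141 mmol = 1.41×10⁻⁴ mol.
Photon energy at 253 nm: hc/λ = (6.626×10⁻³⁴)(2.998×10⁸)/(253×10⁻⁹) = 7.852×10⁻¹⁹ J.
Incident energy: 0.131 kJ = 131 J.
Photons incident: 131 / 7.852×10⁻¹⁹ = 1.668×10²⁰, i.e. 1.668×10²⁰/6.022×10²³ = 2.770×10⁻⁴ mol.
Fraction absorbed: 1 − 10^(−0.330) = 0.5323.
Photons absorbed: 0.5323 × 2.770×10⁻⁴ = 1.474×10⁻⁴ mol.
Φ = 1.41×10⁻⁴ mol / 1.474×10⁻⁴ mol photons = 0.96.

Φ = 0.96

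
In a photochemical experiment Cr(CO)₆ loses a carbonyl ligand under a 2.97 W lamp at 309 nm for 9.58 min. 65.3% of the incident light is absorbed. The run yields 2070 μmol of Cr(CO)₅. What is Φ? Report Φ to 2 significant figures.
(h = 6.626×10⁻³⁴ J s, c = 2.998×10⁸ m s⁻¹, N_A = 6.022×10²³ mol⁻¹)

Φ = 0.72

Product: 2070 μmol = 0.00207 mol.
Photon energy at 309 nm: hc/λ = (6.626×10⁻³⁴)(2.998×10⁸)/(309×10⁻⁹) = 6.429×10⁻¹⁹ J.
Energy delivered: (2.97 W)(574.8 s) = 1707 J.
Photons incident: 1707 / 6.429×10⁻¹⁹ = 2.655×10²¹, i.e. 2.655×10²¹/6.022×10²³ = 0.004409 mol.
Photons absorbed: 0.653 × 0.004409 = 0.002879 mol.
Φ = 0.00207 mol / 0.002879 mol photons = 0.72.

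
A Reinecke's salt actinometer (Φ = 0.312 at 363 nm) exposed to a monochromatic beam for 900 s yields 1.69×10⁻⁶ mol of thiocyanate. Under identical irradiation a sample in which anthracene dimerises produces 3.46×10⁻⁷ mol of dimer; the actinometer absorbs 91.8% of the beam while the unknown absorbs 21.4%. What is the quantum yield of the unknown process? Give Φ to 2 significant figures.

Photons absorbed by the actinometer: 1.69×10⁻⁶ / 0.312 = 5.417×10⁻⁶ mol.
Incident flux: 5.417×10⁻⁶ / 0.918 = 5.901×10⁻⁶ einstein.
Absorbed by unknown: 0.214 × 5.901×10⁻⁶ = 1.263×10⁻⁶ mol.
Φ(unknown) = 3.46×10⁻⁷ / 1.263×10⁻⁶ = 0.27.

Φ = 0.27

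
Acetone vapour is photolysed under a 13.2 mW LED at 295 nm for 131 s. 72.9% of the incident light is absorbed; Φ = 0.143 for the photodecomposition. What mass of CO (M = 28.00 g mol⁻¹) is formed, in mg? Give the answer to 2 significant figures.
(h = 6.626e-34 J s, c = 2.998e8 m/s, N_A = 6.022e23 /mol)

0.012 mg

Photon energy at 295 nm: hc/λ = (6.626e-34)(2.998e8)/(295e-9) = 6.734e-19 J.
Energy delivered: (13.2 mW)(131 s) = 1.729 J.
Photons incident: 1.729 / 6.734e-19 = 2.568e18, i.e. 2.568e18/6.022e23 = 4.264e-6 mol.
Photons absorbed: 0.729 × 4.264e-6 = 3.108e-6 mol.
Product: Φ × n_abs = 0.143 × 3.108e-6 = 4.444e-7 mol.
Mass: 4.444e-7 × 28.00 = 1.244e-5 g = 0.012 mg.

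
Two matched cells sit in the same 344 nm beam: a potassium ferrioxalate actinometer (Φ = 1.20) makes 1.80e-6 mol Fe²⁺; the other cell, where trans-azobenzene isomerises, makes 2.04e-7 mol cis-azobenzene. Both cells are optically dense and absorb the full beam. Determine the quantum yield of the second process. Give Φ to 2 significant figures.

Φ = 0.14

Photons absorbed by the actinometer: 1.80e-6 / 1.20 = 1.500e-6 mol.
Φ(unknown) = 2.04e-7 / 1.500e-6 = 0.14.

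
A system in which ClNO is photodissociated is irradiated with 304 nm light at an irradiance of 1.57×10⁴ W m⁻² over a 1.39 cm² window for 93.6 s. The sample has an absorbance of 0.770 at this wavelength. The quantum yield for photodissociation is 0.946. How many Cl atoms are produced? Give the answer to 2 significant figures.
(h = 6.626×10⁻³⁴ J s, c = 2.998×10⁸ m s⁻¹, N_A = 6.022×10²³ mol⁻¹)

2.5×10²⁰ atoms

Photon energy at 304 nm: hc/λ = (6.626×10⁻³⁴)(2.998×10⁸)/(304×10⁻⁹) = 6.534×10⁻¹⁹ J.
Energy delivered: (1.57×10⁴ W m⁻²)(1.39×10⁻⁴ m²)(93.6 s) = 204.3 J.
Photons incident: 204.3 / 6.534×10⁻¹⁹ = 3.127×10²⁰, i.e. 3.127×10²⁰/6.022×10²³ = 5.193×10⁻⁴ mol.
Fraction absorbed: 1 − 10^(−0.770) = 0.8302.
Photons absorbed: 0.8302 × 5.193×10⁻⁴ = 4.311×10⁻⁴ mol.
Product: Φ × n_abs = 0.946 × 4.311×10⁻⁴ = 4.078×10⁻⁴ mol.
As a count: 4.078×10⁻⁴ × 6.022×10²³ = 2.5×10²⁰.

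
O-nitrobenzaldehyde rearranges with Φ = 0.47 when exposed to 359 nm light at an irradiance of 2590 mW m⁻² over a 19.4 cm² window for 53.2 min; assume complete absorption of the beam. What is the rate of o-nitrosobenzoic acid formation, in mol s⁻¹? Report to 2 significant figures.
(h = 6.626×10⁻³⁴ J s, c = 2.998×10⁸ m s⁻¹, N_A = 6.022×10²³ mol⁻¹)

Photon energy at 359 nm: hc/λ = (6.626×10⁻³⁴)(2.998×10⁸)/(359×10⁻⁹) = 5.533×10⁻¹⁹ J.
Energy delivered: (2590 mW m⁻²)(19.4×10⁻⁴ m²)(3192 s) = 16.04 J.
Photons incident: 16.04 / 5.533×10⁻¹⁹ = 2.899×10¹⁹, i.e. 2.899×10¹⁹/6.022×10²³ = 4.814×10⁻⁵ mol.
Product formed: 0.47 × 4.814×10⁻⁵ = 2.263×10⁻⁵ mol.
Rate: 2.263×10⁻⁵ / 3192 s = 7.1×10⁻⁹ mol s⁻¹.

7.1×10⁻⁹ mol s⁻¹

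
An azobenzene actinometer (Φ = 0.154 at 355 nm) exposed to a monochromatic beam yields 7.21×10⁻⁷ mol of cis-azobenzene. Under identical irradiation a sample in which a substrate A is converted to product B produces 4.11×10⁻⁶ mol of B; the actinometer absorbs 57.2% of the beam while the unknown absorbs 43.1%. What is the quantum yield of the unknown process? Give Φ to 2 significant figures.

Photons absorbed by the actinometer: 7.21×10⁻⁷ / 0.154 = 4.682×10⁻⁶ mol.
Incident flux: 4.682×10⁻⁶ / 0.572 = 8.185×10⁻⁶ einstein.
Absorbed by unknown: 0.431 × 8.185×10⁻⁶ = 3.528×10⁻⁶ mol.
Φ(unknown) = 4.11×10⁻⁶ / 3.528×10⁻⁶ = 1.2.

Φ = 1.2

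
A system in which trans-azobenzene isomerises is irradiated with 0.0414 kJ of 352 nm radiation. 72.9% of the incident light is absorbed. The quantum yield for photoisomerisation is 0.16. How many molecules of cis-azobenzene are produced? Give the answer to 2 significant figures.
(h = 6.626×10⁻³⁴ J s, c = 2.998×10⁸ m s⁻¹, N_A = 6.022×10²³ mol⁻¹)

8.6×10¹⁸ molecules

Photon energy at 352 nm: hc/λ = (6.626×10⁻³⁴)(2.998×10⁸)/(352×10⁻⁹) = 5.643×10⁻¹⁹ J.
Incident energy: 0.0414 kJ = 41.4 J.
Photons incident: 41.4 / 5.643×10⁻¹⁹ = 7.337×10¹⁹, i.e. 7.337×10¹⁹/6.022×10²³ = 1.218×10⁻⁴ mol.
Photons absorbed: 0.729 × 1.218×10⁻⁴ = 8.879×10⁻⁵ mol.
Product: Φ × n_abs = 0.16 × 8.879×10⁻⁵ = 1.421×10⁻⁵ mol.
As a count: 1.421×10⁻⁵ × 6.022×10²³ = 8.6×10¹⁸.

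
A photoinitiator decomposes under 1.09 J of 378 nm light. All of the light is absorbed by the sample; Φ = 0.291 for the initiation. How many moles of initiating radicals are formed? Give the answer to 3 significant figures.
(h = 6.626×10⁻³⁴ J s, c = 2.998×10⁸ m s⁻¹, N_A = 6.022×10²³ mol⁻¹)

1.00×10⁻⁶ mol

Photon energy at 378 nm: hc/λ = (6.626×10⁻³⁴)(2.998×10⁸)/(378×10⁻⁹) = 5.255×10⁻¹⁹ J.
Photons incident: 1.09 / 5.255×10⁻¹⁹ = 2.074×10¹⁸, i.e. 2.074×10¹⁸/6.022×10²³ = 3.444×10⁻⁶ mol.
Product: Φ × n_abs = 0.291 × 3.444×10⁻⁶ = 1.002×10⁻⁶ mol.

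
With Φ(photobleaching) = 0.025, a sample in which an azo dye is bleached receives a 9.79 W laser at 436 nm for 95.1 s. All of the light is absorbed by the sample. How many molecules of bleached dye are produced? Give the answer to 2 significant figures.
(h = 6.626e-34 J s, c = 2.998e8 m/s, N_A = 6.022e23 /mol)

Photon energy at 436 nm: hc/λ = (6.626e-34)(2.998e8)/(436e-9) = 4.556e-19 J.
Energy delivered: (9.79 W)(95.1 s) = 931.0 J.
Photons incident: 931.0 / 4.556e-19 = 2.043e21, i.e. 2.043e21/6.022e23 = 0.003393 mol.
Product: Φ × n_abs = 0.025 × 0.003393 = 8.483e-5 mol.
As a count: 8.483e-5 × 6.022e23 = 5.1e19.

5.1e19 molecules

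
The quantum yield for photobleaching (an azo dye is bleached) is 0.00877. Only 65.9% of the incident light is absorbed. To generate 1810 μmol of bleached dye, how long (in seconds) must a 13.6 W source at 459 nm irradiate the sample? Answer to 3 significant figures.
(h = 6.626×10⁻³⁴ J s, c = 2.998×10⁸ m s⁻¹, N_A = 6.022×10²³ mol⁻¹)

t ≈ 6000 s

Product: 1810 μmol = 0.00181 mol.
Photons that must be absorbed: 0.00181 / 0.00877 = 0.2064 mol.
Incident photons needed: 0.2064 / 0.659 = 0.3132 mol.
Photon energy: hc/λ = 4.328×10⁻¹⁹ J; per mole, 2.606×10⁵ J mol⁻¹.
Energy required: 0.3132 × 2.606×10⁵ = 8.162×10⁴ J.
Time: 8.162×10⁴ J / 13.6 W = 6000 s.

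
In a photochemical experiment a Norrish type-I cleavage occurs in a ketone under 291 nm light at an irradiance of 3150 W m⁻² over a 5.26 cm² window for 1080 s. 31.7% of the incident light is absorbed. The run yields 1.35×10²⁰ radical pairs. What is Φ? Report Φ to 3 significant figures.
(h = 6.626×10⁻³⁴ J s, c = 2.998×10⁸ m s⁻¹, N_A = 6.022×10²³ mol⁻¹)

Product: 1.35×10²⁰ / 6.022×10²³ = 2.242×10⁻⁴ mol.
Photon energy at 291 nm: hc/λ = (6.626×10⁻³⁴)(2.998×10⁸)/(291×10⁻⁹) = 6.826×10⁻¹⁹ J.
Energy delivered: (3150 W m⁻²)(5.26×10⁻⁴ m²)(1080 s) = 1789 J.
Photons incident: 1789 / 6.826×10⁻¹⁹ = 2.621×10²¹, i.e. 2.621×10²¹/6.022×10²³ = 0.004352 mol.
Photons absorbed: 0.317 × 0.004352 = 0.001380 mol.
Φ = 2.242×10⁻⁴ mol / 0.001380 mol photons = 0.162.

Φ = 0.162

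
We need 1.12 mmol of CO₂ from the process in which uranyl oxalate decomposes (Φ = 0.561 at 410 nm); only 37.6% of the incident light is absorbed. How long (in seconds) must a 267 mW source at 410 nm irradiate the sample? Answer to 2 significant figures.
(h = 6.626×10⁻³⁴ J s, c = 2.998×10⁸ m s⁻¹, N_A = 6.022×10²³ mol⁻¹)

Product: 1.12 mmol = 0.00112 mol.
Photons that must be absorbed: 0.00112 / 0.561 = 0.001996 mol.
Incident photons needed: 0.001996 / 0.376 = 0.005309 mol.
Photon energy: hc/λ = 4.845×10⁻¹⁹ J; per mole, 2.918×10⁵ J mol⁻¹.
Energy required: 0.005309 × 2.918×10⁵ = 1549 J.
Time: 1549 J / 0.267 W = 5800 s.

t ≈ 5800 s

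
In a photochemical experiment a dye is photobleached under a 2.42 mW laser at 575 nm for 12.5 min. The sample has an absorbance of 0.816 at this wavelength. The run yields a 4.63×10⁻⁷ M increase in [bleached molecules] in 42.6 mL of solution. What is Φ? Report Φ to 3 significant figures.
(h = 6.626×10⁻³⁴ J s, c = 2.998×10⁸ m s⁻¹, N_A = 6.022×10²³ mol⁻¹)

Product: (4.63×10⁻⁷ M)(0.0426 L) = 1.972×10⁻⁸ mol.
Photon energy at 575 nm: hc/λ = (6.626×10⁻³⁴)(2.998×10⁸)/(575×10⁻⁹) = 3.455×10⁻¹⁹ J.
Energy delivered: (2.42 mW)(750 s) = 1.815 J.
Photons incident: 1.815 / 3.455×10⁻¹⁹ = 5.253×10¹⁸, i.e. 5.253×10¹⁸/6.022×10²³ = 8.723×10⁻⁶ mol.
Fraction absorbed: 1 − 10^(−0.816) = 0.8472.
Photons absorbed: 0.8472 × 8.723×10⁻⁶ = 7.390×10⁻⁶ mol.
Φ = 1.972×10⁻⁸ mol / 7.390×10⁻⁶ mol photons = 0.00267.

Φ = 0.00267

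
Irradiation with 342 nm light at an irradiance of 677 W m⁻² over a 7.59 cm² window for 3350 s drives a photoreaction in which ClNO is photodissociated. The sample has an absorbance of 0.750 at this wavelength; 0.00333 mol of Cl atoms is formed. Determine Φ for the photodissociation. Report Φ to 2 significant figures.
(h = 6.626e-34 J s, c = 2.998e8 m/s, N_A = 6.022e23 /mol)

Φ = 0.82

Photon energy at 342 nm: hc/λ = (6.626e-34)(2.998e8)/(342e-9) = 5.808e-19 J.
Energy delivered: (677 W m⁻²)(7.59e-4 m²)(3350 s) = 1721 J.
Photons incident: 1721 / 5.808e-19 = 2.963e21, i.e. 2.963e21/6.022e23 = 0.004920 mol.
Fraction absorbed: 1 − 10^(−0.750) = 0.8222.
Photons absorbed: 0.8222 × 0.004920 = 0.004045 mol.
Φ = 0.00333 mol / 0.004045 mol photons = 0.82.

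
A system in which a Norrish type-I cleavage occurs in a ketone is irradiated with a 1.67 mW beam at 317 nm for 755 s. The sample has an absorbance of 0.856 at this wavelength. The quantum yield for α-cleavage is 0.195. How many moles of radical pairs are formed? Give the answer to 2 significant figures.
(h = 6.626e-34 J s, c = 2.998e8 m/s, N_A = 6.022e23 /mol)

5.6e-7 mol

Photon energy at 317 nm: hc/λ = (6.626e-34)(2.998e8)/(317e-9) = 6.266e-19 J.
Energy delivered: (1.67 mW)(755 s) = 1.261 J.
Photons incident: 1.261 / 6.266e-19 = 2.012e18, i.e. 2.012e18/6.022e23 = 3.341e-6 mol.
Fraction absorbed: 1 − 10^(−0.856) = 0.8607.
Photons absorbed: 0.8607 × 3.341e-6 = 2.876e-6 mol.
Product: Φ × n_abs = 0.195 × 2.876e-6 = 5.608e-7 mol.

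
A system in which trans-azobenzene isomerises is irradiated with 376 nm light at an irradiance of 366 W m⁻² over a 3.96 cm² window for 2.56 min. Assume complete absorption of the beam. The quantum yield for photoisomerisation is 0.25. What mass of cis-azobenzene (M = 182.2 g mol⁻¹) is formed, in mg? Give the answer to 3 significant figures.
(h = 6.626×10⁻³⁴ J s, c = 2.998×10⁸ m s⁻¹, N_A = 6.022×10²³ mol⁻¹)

3.19 mg

Photon energy at 376 nm: hc/λ = (6.626×10⁻³⁴)(2.998×10⁸)/(376×10⁻⁹) = 5.283×10⁻¹⁹ J.
Energy delivered: (366 W m⁻²)(3.96×10⁻⁴ m²)(153.6 s) = 22.26 J.
Photons incident: 22.26 / 5.283×10⁻¹⁹ = 4.214×10¹⁹, i.e. 4.214×10¹⁹/6.022×10²³ = 6.998×10⁻⁵ mol.
Product: Φ × n_abs = 0.25 × 6.998×10⁻⁵ = 1.750×10⁻⁵ mol.
Mass: 1.750×10⁻⁵ × 182.2 = 0.003188 g = 3.19 mg.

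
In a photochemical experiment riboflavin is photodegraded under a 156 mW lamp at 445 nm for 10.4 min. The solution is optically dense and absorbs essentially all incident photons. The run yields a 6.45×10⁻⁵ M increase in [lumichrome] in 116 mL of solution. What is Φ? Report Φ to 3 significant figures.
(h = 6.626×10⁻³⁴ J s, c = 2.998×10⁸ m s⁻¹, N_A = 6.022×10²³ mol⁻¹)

Φ = 0.0207

Product: (6.45×10⁻⁵ M)(0.116 L) = 7.482×10⁻⁶ mol.
Photon energy at 445 nm: hc/λ = (6.626×10⁻³⁴)(2.998×10⁸)/(445×10⁻⁹) = 4.464×10⁻¹⁹ J.
Energy delivered: (156 mW)(624 s) = 97.34 J.
Photons incident: 97.34 / 4.464×10⁻¹⁹ = 2.181×10²⁰, i.e. 2.181×10²⁰/6.022×10²³ = 3.622×10⁻⁴ mol.
Φ = 7.482×10⁻⁶ mol / 3.622×10⁻⁴ mol photons = 0.0207.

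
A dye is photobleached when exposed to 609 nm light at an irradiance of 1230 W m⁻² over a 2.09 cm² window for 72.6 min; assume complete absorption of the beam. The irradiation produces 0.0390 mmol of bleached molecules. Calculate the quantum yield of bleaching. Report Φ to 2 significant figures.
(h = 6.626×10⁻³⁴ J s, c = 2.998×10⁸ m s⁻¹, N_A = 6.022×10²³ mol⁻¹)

Product: 0.0390 mmol = 3.90×10⁻⁵ mol.
Photon energy at 609 nm: hc/λ = (6.626×10⁻³⁴)(2.998×10⁸)/(609×10⁻⁹) = 3.262×10⁻¹⁹ J.
Energy delivered: (1230 W m⁻²)(2.09×10⁻⁴ m²)(4356 s) = 1120 J.
Photons incident: 1120 / 3.262×10⁻¹⁹ = 3.433×10²¹, i.e. 3.433×10²¹/6.022×10²³ = 0.005701 mol.
Φ = 3.90×10⁻⁵ mol / 0.005701 mol photons = 0.0068.

Φ = 0.0068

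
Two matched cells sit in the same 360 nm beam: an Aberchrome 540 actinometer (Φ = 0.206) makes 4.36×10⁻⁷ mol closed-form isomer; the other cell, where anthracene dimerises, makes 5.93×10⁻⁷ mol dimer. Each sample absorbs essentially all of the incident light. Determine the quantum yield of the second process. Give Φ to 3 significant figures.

Φ = 0.280

Photons absorbed by the actinometer: 4.36×10⁻⁷ / 0.206 = 2.117×10⁻⁶ mol.
Φ(unknown) = 5.93×10⁻⁷ / 2.117×10⁻⁶ = 0.280.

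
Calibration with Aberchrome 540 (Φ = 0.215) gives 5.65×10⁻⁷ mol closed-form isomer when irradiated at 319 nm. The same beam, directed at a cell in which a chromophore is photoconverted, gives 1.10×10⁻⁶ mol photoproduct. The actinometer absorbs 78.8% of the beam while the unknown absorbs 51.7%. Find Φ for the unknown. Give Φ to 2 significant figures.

Photons absorbed by the actinometer: 5.65×10⁻⁷ / 0.215 = 2.628×10⁻⁶ mol.
Incident flux: 2.628×10⁻⁶ / 0.788 = 3.335×10⁻⁶ einstein.
Absorbed by unknown: 0.517 × 3.335×10⁻⁶ = 1.724×10⁻⁶ mol.
Φ(unknown) = 1.10×10⁻⁶ / 1.724×10⁻⁶ = 0.64.

Φ = 0.64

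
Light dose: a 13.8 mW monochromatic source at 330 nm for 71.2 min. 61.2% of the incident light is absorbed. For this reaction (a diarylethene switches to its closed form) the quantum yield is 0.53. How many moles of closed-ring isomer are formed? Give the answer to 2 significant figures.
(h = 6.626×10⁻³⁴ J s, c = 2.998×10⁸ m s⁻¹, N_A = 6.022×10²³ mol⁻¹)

Photon energy at 330 nm: hc/λ = (6.626×10⁻³⁴)(2.998×10⁸)/(330×10⁻⁹) = 6.020×10⁻¹⁹ J.
Energy delivered: (13.8 mW)(4272 s) = 58.95 J.
Photons incident: 58.95 / 6.020×10⁻¹⁹ = 9.792×10¹⁹, i.e. 9.792×10¹⁹/6.022×10²³ = 1.626×10⁻⁴ mol.
Photons absorbed: 0.612 × 1.626×10⁻⁴ = 9.951×10⁻⁵ mol.
Product: Φ × n_abs = 0.53 × 9.951×10⁻⁵ = 5.274×10⁻⁵ mol.

5.3×10⁻⁵ mol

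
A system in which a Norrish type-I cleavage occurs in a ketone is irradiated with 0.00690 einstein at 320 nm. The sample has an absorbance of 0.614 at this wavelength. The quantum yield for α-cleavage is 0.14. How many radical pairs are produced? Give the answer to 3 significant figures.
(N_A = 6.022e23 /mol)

Fraction absorbed: 1 − 10^(−0.614) = 0.7568.
Photons absorbed: 0.7568 × 0.00690 = 0.005222 mol.
Product: Φ × n_abs = 0.14 × 0.005222 = 7.311e-4 mol.
As a count: 7.311e-4 × 6.022e23 = 4.40e20.

4.40e20 radical pairs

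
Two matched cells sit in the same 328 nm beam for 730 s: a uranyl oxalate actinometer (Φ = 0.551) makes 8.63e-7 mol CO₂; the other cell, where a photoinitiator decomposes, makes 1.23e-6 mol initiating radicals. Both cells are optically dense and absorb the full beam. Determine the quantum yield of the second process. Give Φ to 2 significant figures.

Photons absorbed by the actinometer: 8.63e-7 / 0.551 = 1.566e-6 mol.
Φ(unknown) = 1.23e-6 / 1.566e-6 = 0.79.

Φ = 0.79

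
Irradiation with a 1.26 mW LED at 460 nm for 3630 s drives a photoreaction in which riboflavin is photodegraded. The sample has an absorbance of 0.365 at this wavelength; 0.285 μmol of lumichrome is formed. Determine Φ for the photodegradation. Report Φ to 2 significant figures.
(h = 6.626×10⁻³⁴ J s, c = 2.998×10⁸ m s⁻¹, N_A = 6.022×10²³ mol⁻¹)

Φ = 0.029

Product: 0.285 μmol = 2.85×10⁻⁷ mol.
Photon energy at 460 nm: hc/λ = (6.626×10⁻³⁴)(2.998×10⁸)/(460×10⁻⁹) = 4.318×10⁻¹⁹ J.
Energy delivered: (1.26 mW)(3630 s) = 4.574 J.
Photons incident: 4.574 / 4.318×10⁻¹⁹ = 1.059×10¹⁹, i.e. 1.059×10¹⁹/6.022×10²³ = 1.759×10⁻⁵ mol.
Fraction absorbed: 1 − 10^(−0.365) = 0.5685.
Photons absorbed: 0.5685 × 1.759×10⁻⁵ = 1.000×10⁻⁵ mol.
Φ = 2.85×10⁻⁷ mol / 1.000×10⁻⁵ mol photons = 0.029.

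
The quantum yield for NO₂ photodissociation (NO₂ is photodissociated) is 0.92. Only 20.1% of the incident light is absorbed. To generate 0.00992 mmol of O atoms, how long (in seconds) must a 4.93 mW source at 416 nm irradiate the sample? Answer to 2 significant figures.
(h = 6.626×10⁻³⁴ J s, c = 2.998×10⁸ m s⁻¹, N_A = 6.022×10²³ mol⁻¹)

t ≈ 3100 s

Product: 0.00992 mmol = 9.92×10⁻⁶ mol.
Photons that must be absorbed: 9.92×10⁻⁶ / 0.92 = 1.078×10⁻⁵ mol.
Incident photons needed: 1.078×10⁻⁵ / 0.201 = 5.363×10⁻⁵ mol.
Photon energy: hc/λ = 4.775×10⁻¹⁹ J; per mole, 2.876×10⁵ J mol⁻¹.
Energy required: 5.363×10⁻⁵ × 2.876×10⁵ = 15.42 J.
Time: 15.42 J / 0.00493 W = 3100 s.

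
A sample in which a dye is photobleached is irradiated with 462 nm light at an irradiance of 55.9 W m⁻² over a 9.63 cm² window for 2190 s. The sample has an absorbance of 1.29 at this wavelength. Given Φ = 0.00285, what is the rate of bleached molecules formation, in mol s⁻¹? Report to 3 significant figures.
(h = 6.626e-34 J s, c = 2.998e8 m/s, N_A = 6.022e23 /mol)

5.62e-10 mol s⁻¹

Photon energy at 462 nm: hc/λ = (6.626e-34)(2.998e8)/(462e-9) = 4.300e-19 J.
Energy delivered: (55.9 W m⁻²)(9.63e-4 m²)(2190 s) = 117.9 J.
Photons incident: 117.9 / 4.300e-19 = 2.742e20, i.e. 2.742e20/6.022e23 = 4.553e-4 mol.
Fraction absorbed: 1 − 10^(−1.29) = 0.9487.
Photons absorbed: 0.9487 × 4.553e-4 = 4.319e-4 mol.
Product formed: 0.00285 × 4.319e-4 = 1.231e-6 mol.
Rate: 1.231e-6 / 2190 s = 5.62e-10 mol s⁻¹.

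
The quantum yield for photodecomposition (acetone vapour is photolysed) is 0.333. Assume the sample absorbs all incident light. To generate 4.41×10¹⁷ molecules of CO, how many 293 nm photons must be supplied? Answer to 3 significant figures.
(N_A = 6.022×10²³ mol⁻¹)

1.32×10¹⁸ photons

Product: 4.41×10¹⁷ / 6.022×10²³ = 7.323×10⁻⁷ mol.
Photons that must be absorbed: 7.323×10⁻⁷ / 0.333 = 2.199×10⁻⁶ mol.
Photon count: 2.199×10⁻⁶ × 6.022×10²³ = 1.32×10¹⁸.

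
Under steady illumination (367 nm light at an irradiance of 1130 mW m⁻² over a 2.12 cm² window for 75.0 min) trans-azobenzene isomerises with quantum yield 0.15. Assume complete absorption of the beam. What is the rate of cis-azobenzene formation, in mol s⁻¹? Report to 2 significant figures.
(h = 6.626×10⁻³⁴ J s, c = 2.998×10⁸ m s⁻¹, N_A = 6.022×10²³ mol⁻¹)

1.1×10⁻¹⁰ mol s⁻¹

Photon energy at 367 nm: hc/λ = (6.626×10⁻³⁴)(2.998×10⁸)/(367×10⁻⁹) = 5.413×10⁻¹⁹ J.
Energy delivered: (1130 mW m⁻²)(2.12×10⁻⁴ m²)(4500 s) = 1.078 J.
Photons incident: 1.078 / 5.413×10⁻¹⁹ = 1.992×10¹⁸, i.e. 1.992×10¹⁸/6.022×10²³ = 3.308×10⁻⁶ mol.
Product formed: 0.15 × 3.308×10⁻⁶ = 4.962×10⁻⁷ mol.
Rate: 4.962×10⁻⁷ / 4500 s = 1.1×10⁻¹⁰ mol s⁻¹.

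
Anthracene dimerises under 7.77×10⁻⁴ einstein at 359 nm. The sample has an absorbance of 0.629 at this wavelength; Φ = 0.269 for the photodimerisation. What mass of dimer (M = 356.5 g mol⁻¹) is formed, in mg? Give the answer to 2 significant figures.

Fraction absorbed: 1 − 10^(−0.629) = 0.7650.
Photons absorbed: 0.7650 × 7.77×10⁻⁴ = 5.944×10⁻⁴ mol.
Product: Φ × n_abs = 0.269 × 5.944×10⁻⁴ = 1.599×10⁻⁴ mol.
Mass: 1.599×10⁻⁴ × 356.5 = 0.05700 g = 57 mg.

57 mg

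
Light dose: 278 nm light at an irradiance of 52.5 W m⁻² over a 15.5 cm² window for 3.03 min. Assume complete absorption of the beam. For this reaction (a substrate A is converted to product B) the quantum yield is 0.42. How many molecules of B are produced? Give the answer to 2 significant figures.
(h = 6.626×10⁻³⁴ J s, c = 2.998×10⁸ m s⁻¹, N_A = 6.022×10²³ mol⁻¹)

Photon energy at 278 nm: hc/λ = (6.626×10⁻³⁴)(2.998×10⁸)/(278×10⁻⁹) = 7.146×10⁻¹⁹ J.
Energy delivered: (52.5 W m⁻²)(15.5×10⁻⁴ m²)(181.8 s) = 14.79 J.
Photons incident: 14.79 / 7.146×10⁻¹⁹ = 2.070×10¹⁹, i.e. 2.070×10¹⁹/6.022×10²³ = 3.437×10⁻⁵ mol.
Product: Φ × n_abs = 0.42 × 3.437×10⁻⁵ = 1.444×10⁻⁵ mol.
As a count: 1.444×10⁻⁵ × 6.022×10²³ = 8.7×10¹⁸.

8.7×10¹⁸ molecules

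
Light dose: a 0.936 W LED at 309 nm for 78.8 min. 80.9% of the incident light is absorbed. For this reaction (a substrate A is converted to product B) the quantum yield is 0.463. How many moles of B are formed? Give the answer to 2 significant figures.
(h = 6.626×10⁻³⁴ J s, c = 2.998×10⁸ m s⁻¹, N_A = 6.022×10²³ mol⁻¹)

0.0043 mol

Photon energy at 309 nm: hc/λ = (6.626×10⁻³⁴)(2.998×10⁸)/(309×10⁻⁹) = 6.429×10⁻¹⁹ J.
Energy delivered: (0.936 W)(4728 s) = 4425 J.
Photons incident: 4425 / 6.429×10⁻¹⁹ = 6.883×10²¹, i.e. 6.883×10²¹/6.022×10²³ = 0.01143 mol.
Photons absorbed: 0.809 × 0.01143 = 0.009247 mol.
Product: Φ × n_abs = 0.463 × 0.009247 = 0.004281 mol.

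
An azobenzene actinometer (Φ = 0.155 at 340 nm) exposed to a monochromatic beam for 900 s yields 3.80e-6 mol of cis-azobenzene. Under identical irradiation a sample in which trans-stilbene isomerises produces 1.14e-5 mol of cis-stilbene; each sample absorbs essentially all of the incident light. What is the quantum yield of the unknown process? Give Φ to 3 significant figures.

Photons absorbed by the actinometer: 3.80e-6 / 0.155 = 2.452e-5 mol.
Φ(unknown) = 1.14e-5 / 2.452e-5 = 0.465.

Φ = 0.465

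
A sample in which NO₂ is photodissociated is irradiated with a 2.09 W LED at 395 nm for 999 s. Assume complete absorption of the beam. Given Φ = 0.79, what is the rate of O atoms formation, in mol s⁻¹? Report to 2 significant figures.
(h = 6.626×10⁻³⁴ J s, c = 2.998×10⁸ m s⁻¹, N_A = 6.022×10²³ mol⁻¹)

Photon energy at 395 nm: hc/λ = (6.626×10⁻³⁴)(2.998×10⁸)/(395×10⁻⁹) = 5.029×10⁻¹⁹ J.
Energy delivered: (2.09 W)(999 s) = 2088 J.
Photons incident: 2088 / 5.029×10⁻¹⁹ = 4.152×10²¹, i.e. 4.152×10²¹/6.022×10²³ = 0.006895 mol.
Product formed: 0.79 × 0.006895 = 0.005447 mol.
Rate: 0.005447 / 999 s = 5.5×10⁻⁶ mol s⁻¹.

5.5×10⁻⁶ mol s⁻¹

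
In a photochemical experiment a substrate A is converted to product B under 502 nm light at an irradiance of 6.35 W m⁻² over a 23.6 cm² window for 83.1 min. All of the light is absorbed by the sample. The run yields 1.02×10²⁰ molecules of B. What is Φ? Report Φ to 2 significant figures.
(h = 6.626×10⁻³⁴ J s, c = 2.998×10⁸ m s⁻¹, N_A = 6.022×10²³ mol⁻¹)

Φ = 0.54

Product: 1.02×10²⁰ / 6.022×10²³ = 1.694×10⁻⁴ mol.
Photon energy at 502 nm: hc/λ = (6.626×10⁻³⁴)(2.998×10⁸)/(502×10⁻⁹) = 3.957×10⁻¹⁹ J.
Energy delivered: (6.35 W m⁻²)(23.6×10⁻⁴ m²)(4986 s) = 74.72 J.
Photons incident: 74.72 / 3.957×10⁻¹⁹ = 1.888×10²⁰, i.e. 1.888×10²⁰/6.022×10²³ = 3.135×10⁻⁴ mol.
Φ = 1.694×10⁻⁴ mol / 3.135×10⁻⁴ mol photons = 0.54.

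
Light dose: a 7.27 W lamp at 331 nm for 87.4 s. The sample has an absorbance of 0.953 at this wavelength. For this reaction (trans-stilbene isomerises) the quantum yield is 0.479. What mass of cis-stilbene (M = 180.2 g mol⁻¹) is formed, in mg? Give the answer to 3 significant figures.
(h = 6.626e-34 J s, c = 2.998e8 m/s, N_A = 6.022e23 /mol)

135 mg

Photon energy at 331 nm: hc/λ = (6.626e-34)(2.998e8)/(331e-9) = 6.001e-19 J.
Energy delivered: (7.27 W)(87.4 s) = 635.4 J.
Photons incident: 635.4 / 6.001e-19 = 1.059e21, i.e. 1.059e21/6.022e23 = 0.001759 mol.
Fraction absorbed: 1 − 10^(−0.953) = 0.8886.
Photons absorbed: 0.8886 × 0.001759 = 0.001563 mol.
Product: Φ × n_abs = 0.479 × 0.001563 = 7.487e-4 mol.
Mass: 7.487e-4 × 180.2 = 0.1349 g = 135 mg.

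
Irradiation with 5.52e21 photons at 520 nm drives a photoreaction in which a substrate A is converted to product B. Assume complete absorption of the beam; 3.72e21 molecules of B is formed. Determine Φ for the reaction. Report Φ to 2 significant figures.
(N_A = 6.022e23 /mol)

Φ = 0.67

Product: 3.72e21 / 6.022e23 = 0.006177 mol.
Moles of photons: 5.52e21 / 6.022e23 = 0.009166 mol.
Φ = 0.006177 mol / 0.009166 mol photons = 0.67.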